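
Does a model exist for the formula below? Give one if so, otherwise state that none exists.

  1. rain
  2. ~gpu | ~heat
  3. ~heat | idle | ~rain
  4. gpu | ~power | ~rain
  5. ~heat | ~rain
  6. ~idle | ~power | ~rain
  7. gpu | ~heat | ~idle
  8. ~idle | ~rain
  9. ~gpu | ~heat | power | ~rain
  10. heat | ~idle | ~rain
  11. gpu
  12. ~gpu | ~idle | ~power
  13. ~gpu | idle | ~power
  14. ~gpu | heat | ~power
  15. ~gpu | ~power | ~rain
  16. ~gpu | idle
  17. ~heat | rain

Unsatisfiable

Case rain = True:
  (~heat | ~rain) forces heat = False.
  (~idle | ~rain) forces idle = False.
  (gpu) forces gpu = True.
  Clause (~gpu | idle) is falsified — contradiction.
Case rain = False:
  Clause (rain) is falsified — contradiction.
Both cases fail, so the formula is unsatisfiable.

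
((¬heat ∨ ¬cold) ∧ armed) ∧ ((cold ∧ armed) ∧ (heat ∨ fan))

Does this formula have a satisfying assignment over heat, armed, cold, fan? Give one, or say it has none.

heat: False, armed: True, cold: True, fan: True

  (¬heat ∨ ¬cold) ∧ armed = True
    ¬heat ∨ ¬cold = True
      ¬heat = True
      ¬cold = False
  (cold ∧ armed) ∧ (heat ∨ fan) = True
    cold ∧ armed = True
    heat ∨ fan = True
Both conjuncts True, so the formula holds.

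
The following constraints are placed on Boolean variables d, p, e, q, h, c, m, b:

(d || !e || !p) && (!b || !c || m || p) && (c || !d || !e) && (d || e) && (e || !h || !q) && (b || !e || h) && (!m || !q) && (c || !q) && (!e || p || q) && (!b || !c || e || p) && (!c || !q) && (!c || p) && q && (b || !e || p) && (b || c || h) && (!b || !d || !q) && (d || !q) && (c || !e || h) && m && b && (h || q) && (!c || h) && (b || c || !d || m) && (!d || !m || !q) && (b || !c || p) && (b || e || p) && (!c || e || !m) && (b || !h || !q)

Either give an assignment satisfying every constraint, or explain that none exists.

No satisfying assignment exists.

Case q = True:
  (!m || !q) forces m = False.
  Clause (m) is falsified — contradiction.
Case q = False:
  Clause (q) is falsified — contradiction.
Both cases fail, so the formula is unsatisfiable.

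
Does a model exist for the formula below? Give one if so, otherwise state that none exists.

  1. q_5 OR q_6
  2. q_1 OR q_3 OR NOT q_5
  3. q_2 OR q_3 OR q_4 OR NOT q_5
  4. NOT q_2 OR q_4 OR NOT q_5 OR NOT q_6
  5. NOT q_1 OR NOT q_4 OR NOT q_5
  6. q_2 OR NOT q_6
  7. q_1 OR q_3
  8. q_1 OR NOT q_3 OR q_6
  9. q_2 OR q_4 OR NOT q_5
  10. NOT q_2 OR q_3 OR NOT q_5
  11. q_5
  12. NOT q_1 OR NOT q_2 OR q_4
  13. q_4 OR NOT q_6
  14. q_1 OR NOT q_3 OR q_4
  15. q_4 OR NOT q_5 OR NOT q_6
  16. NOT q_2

No satisfying assignment exists.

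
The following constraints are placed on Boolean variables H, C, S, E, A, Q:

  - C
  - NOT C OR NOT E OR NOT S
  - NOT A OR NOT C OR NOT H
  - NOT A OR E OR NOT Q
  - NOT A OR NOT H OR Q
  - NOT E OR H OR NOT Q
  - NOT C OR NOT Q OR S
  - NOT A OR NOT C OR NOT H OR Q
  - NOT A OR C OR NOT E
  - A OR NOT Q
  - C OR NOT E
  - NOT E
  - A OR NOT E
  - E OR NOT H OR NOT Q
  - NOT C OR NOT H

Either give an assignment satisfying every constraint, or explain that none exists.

H = False, C = True, S = False, E = False, A = True, Q = False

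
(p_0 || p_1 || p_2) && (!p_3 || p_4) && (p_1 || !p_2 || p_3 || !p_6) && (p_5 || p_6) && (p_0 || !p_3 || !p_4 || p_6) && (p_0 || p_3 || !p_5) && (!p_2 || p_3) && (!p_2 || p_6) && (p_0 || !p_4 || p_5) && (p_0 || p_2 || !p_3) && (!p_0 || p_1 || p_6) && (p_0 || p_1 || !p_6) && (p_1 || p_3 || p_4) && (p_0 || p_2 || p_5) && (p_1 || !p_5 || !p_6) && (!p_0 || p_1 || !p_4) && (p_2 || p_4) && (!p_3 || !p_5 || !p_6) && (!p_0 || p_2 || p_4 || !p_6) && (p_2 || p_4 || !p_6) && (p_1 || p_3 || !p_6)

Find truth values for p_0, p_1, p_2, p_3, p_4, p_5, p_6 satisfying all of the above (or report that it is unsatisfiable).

p_0 = True, p_1 = True, p_2 = False, p_3 = True, p_4 = True, p_5 = False, p_6 = True

Set p_0 = True.
Set p_1 = True.
Set p_2 = False.
  then (p_2 || p_4) forces p_4 = True.
Set p_3 = True.
Set p_5 = False.
  then (p_5 || p_6) forces p_6 = True.
All clauses satisfied.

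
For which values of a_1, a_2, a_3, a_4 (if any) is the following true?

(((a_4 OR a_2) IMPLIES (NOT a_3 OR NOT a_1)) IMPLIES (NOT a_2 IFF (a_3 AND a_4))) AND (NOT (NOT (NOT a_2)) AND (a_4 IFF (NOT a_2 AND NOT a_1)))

a_1: False, a_2: False, a_3: True, a_4: True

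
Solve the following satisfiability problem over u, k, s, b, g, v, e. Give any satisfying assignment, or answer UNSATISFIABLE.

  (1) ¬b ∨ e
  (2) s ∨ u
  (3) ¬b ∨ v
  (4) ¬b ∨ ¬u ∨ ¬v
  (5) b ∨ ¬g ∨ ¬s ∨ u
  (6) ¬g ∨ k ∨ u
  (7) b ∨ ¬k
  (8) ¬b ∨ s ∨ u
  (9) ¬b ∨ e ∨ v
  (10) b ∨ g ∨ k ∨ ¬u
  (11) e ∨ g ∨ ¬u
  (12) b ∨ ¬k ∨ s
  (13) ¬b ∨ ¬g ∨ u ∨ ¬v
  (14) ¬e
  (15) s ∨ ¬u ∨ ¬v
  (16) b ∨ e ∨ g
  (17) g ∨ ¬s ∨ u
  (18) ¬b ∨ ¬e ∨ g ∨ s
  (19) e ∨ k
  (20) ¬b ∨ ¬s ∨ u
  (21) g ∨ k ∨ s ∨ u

Unsatisfiable — no assignment works.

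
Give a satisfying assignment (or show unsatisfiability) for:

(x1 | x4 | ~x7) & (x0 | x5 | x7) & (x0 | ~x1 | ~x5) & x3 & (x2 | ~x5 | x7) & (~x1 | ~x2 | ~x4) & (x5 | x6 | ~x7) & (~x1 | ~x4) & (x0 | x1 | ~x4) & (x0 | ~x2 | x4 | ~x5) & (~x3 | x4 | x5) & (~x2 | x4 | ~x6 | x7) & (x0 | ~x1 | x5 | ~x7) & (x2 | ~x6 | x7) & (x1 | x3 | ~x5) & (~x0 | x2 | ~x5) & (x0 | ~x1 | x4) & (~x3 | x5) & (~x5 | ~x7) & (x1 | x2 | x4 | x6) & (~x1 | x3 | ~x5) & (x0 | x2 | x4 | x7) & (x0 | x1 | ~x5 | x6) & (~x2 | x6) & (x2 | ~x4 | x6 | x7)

Unit clause (x3) forces x3 = True.
In (~x3 | x5) only x5 is left, so x5 = True.
In (~x5 | ~x7) only ~x7 is left, so x7 = False.
In (x2 | ~x5 | x7) only x2 is left, so x2 = True.
In (~x2 | x6) only x6 is left, so x6 = True.
In (~x2 | x4 | ~x6 | x7) only x4 is left, so x4 = True.
In (~x1 | ~x2 | ~x4) only ~x1 is left, so x1 = False.
In (x0 | x1 | ~x4) only x0 is left, so x0 = True.
All clauses satisfied.

x0 = True, x1 = False, x2 = True, x3 = True, x4 = True, x5 = True, x6 = True, x7 = False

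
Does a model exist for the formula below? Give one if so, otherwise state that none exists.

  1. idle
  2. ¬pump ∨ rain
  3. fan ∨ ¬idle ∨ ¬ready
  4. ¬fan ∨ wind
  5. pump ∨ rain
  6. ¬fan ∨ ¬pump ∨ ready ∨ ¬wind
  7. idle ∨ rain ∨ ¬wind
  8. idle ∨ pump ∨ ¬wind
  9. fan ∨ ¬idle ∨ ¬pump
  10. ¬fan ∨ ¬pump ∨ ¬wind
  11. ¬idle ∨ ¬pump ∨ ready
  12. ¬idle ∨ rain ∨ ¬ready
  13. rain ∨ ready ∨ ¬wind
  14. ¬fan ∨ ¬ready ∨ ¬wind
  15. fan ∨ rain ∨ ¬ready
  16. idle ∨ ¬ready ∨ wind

fan: True, pump: False, idle: True, ready: False, wind: True, rain: True

Unit clause (idle) forces idle = True.
Set fan = True.
  then (¬fan ∨ wind) forces wind = True.
  then (¬fan ∨ ¬pump ∨ ¬wind) forces pump = False.
  then (¬fan ∨ ¬ready ∨ ¬wind) forces ready = False.
  then (pump ∨ rain) forces rain = True.
All clauses satisfied.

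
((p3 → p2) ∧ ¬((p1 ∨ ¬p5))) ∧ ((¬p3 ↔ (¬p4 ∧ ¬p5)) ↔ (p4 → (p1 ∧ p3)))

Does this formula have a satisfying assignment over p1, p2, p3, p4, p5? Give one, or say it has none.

p1 = False, p2 = True, p3 = True, p4 = False, p5 = True

  (p3 → p2) ∧ ¬((p1 ∨ ¬p5)) = True
    p3 → p2 = True
    ¬((p1 ∨ ¬p5)) = True
      p1 ∨ ¬p5 = False
        ¬p5 = False
  (¬p3 ↔ (¬p4 ∧ ¬p5)) ↔ (p4 → (p1 ∧ p3)) = True
    ¬p3 ↔ (¬p4 ∧ ¬p5) = True
      ¬p3 = False
      ¬p4 ∧ ¬p5 = False
        ¬p4 = True
        ¬p5 = False
    p4 → (p1 ∧ p3) = True
      p1 ∧ p3 = False
Both conjuncts True, so the formula holds.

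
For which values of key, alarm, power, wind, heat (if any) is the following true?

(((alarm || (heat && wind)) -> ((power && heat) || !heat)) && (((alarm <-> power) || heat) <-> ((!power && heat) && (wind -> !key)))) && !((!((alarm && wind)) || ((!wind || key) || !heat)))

Unsatisfiable

Case heat = True: the formula simplifies to (((alarm || wind) -> power) && (!power && (wind -> !key))) && !((!((alarm && wind)) || (!wind || key))).
  wind = True: simplifies to (power && (!power && !key)) && !((!alarm || key)).
    power = True: the conjunct !power is False.
    power = False: the conjunct power is False.
  wind = False: the conjunct !((!((alarm && wind)) || (!wind || key))) becomes !((True || True)) = False.
Case heat = False: the conjunct !((!((alarm && wind)) || ((!wind || key) || !heat))) becomes !((!((alarm && wind)) || True)) = False.
Both cases fail — unsatisfiable.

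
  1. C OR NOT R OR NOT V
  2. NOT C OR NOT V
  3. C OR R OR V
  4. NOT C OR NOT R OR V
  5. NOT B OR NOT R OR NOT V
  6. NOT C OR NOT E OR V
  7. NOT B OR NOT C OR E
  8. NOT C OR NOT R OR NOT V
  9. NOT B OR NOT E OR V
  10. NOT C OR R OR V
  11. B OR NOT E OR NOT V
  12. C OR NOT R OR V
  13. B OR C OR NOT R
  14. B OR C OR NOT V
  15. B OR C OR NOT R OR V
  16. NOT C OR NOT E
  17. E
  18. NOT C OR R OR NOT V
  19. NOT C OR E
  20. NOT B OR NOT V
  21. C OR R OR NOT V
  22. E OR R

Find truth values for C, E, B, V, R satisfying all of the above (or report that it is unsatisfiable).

Unsatisfiable

Case V = True:
  (NOT C OR NOT V) forces C = False.
  (C OR NOT R OR NOT V) forces R = False.
  Clause (C OR R OR NOT V) is falsified — contradiction.
Case V = False:
  (E) forces E = True.
  (NOT C OR NOT E OR V) forces C = False.
  (C OR R OR V) forces R = True.
  Clause (C OR NOT R OR V) is falsified — contradiction.
Both cases fail, so the formula is unsatisfiable.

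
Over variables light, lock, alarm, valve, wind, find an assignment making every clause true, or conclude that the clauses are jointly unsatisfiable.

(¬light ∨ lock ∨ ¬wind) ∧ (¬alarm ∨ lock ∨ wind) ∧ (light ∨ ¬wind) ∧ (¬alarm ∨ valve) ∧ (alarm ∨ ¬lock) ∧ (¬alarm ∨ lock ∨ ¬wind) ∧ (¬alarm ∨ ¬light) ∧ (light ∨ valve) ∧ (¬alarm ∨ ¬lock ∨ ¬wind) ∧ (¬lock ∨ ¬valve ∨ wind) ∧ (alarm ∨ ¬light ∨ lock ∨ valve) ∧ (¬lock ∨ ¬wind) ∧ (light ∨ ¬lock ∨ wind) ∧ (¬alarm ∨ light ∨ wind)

Set light = False.
  then (light ∨ ¬wind) forces wind = False.
  then (light ∨ valve) forces valve = True.
  then (¬lock ∨ ¬valve ∨ wind) forces lock = False.
  then (¬alarm ∨ light ∨ wind) forces alarm = False.
All clauses satisfied.

light: False, lock: False, alarm: False, valve: True, wind: False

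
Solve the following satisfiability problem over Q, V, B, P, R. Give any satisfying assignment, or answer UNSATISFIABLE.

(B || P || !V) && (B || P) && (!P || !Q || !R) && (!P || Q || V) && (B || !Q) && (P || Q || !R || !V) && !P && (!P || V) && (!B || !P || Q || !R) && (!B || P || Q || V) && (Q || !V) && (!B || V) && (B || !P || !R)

Q=T, V=T, B=T, P=F, R=F

Unit clause (!P) forces P = False.
In (B || P) only B is left, so B = True.
In (!B || V) only V is left, so V = True.
In (Q || !V) only Q is left, so Q = True.
Set R = False.
All clauses satisfied.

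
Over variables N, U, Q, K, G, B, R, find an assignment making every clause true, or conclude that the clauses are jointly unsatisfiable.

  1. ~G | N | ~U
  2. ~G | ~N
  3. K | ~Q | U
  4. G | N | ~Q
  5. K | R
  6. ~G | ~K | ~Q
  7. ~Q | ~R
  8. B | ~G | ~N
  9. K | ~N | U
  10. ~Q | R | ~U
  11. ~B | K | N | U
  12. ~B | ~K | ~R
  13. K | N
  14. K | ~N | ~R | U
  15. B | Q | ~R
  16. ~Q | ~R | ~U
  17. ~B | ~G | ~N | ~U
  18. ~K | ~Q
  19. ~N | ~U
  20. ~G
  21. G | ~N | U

Unit clause (~G) forces G = False.
Try N = True:
  (~N | ~U) forces U = False.
  clause (G | ~N | U) is falsified — backtrack.
So N = False.
  then (G | N | ~Q) forces Q = False.
  then (K | N) forces K = True.
Set U = False.
Set B = False.
  then (B | Q | ~R) forces R = False.
All clauses satisfied.

N: False; U: False; Q: False; K: True; G: False; B: False; R: False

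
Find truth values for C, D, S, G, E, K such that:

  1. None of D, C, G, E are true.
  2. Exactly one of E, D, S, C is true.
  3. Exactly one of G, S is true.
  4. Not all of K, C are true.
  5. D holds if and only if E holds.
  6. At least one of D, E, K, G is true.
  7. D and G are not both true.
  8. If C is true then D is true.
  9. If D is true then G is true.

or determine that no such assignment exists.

C=F, D=F, S=T, G=F, E=F, K=T

  (1) {D, C, G, E}: 0 true — none ✓
  (2) {E, D, S, C}: 1 true — exactly one ✓
  (3) {G, S}: 1 true — exactly one ✓
  (4) {K, C}: 1/2 true — not all ✓
  (5) D=F, E=F — same ✓
  (6) {D, E, K, G}: 1 true — at least one ✓
  (7) D=F, G=F — not both ✓
  (8) C=F ⇒ D: vacuous ✓
  (9) D=F ⇒ G: vacuous ✓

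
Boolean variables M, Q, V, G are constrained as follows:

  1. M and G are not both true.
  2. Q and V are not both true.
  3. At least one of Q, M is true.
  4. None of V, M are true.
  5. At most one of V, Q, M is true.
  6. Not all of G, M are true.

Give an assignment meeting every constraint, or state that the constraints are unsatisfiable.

M: False; Q: True; V: False; G: False

  (1) M=F, G=F — not both ✓
  (2) Q=T, V=F — not both ✓
  (3) {Q, M}: 1 true — at least one ✓
  (4) {V, M}: 0 true — none ✓
  (5) {V, Q, M}: 1 true — at most one ✓
  (6) {G, M}: 0/2 true — not all ✓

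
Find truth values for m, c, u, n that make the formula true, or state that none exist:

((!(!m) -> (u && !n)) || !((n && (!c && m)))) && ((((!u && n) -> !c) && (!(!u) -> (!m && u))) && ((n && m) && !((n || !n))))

The conjunct !((n || !n)) is unsatisfiable on its own:
  n=F: evaluates to False.
  n=T: evaluates to False.
So the whole conjunction is unsatisfiable.

Unsatisfiable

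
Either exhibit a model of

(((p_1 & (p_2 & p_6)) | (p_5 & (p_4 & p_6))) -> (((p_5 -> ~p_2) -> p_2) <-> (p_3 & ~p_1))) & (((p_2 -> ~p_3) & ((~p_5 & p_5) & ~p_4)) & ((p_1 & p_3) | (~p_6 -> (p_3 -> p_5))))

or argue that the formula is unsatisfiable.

Unsatisfiable — no assignment works.

Case p_5 = True: the conjunct ~p_5 is False.
Case p_5 = False: the conjunct p_5 is False.
Both cases fail — unsatisfiable.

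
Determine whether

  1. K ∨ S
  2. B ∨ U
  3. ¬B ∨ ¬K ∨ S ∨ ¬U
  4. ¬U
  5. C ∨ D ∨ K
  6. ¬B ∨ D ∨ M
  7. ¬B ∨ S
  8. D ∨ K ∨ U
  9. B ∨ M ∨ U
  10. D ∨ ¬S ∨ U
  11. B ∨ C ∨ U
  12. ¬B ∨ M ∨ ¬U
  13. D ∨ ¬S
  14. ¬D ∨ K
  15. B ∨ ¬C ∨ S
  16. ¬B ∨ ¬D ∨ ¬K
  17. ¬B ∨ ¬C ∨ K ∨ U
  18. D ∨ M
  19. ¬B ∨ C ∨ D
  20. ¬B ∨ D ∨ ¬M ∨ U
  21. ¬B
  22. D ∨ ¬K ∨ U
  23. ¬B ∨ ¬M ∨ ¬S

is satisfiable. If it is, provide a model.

Case B = True:
  Clause (¬B) is falsified — contradiction.
Case B = False:
  (B ∨ U) forces U = True.
  Clause (¬U) is falsified — contradiction.
Both cases fail, so the formula is unsatisfiable.

UNSATISFIABLE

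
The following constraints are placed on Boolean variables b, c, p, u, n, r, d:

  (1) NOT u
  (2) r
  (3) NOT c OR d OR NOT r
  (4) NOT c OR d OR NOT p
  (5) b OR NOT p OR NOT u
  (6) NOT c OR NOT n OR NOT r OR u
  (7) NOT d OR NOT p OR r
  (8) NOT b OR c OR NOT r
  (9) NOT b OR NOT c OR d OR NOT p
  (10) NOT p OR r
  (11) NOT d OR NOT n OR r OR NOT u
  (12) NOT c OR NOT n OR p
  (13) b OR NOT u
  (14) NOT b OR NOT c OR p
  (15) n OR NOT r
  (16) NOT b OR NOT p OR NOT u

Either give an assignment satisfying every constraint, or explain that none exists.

Unit clause (NOT u) forces u = False.
Unit clause (r) forces r = True.
In (n OR NOT r) only n is left, so n = True.
In (NOT c OR NOT n OR NOT r OR u) only NOT c is left, so c = False.
In (NOT b OR c OR NOT r) only NOT b is left, so b = False.
Set p = False.
Set d = True.
All clauses satisfied.

b = False, c = False, p = False, u = False, n = True, r = True, d = True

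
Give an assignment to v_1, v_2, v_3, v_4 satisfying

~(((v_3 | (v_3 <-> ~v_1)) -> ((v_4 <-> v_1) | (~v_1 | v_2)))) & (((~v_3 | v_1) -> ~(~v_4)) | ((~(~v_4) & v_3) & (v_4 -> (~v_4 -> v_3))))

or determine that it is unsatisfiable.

Unsatisfiable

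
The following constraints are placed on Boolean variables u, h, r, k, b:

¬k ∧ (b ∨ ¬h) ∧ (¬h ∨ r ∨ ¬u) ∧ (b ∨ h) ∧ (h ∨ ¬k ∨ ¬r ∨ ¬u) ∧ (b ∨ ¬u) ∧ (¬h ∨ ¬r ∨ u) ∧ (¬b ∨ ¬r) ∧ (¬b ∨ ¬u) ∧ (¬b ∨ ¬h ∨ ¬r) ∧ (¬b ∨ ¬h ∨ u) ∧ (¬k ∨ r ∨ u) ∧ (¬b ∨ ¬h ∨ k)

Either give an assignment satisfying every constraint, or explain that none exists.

Unit clause (¬k) forces k = False.
Try u = True:
  (b ∨ ¬u) forces b = True.
  clause (¬b ∨ ¬u) is falsified — backtrack.
So u = False.
Set h = False.
  then (b ∨ h) forces b = True.
  then (¬b ∨ ¬r) forces r = False.
All clauses satisfied.

u = False; h = False; r = False; k = False; b = True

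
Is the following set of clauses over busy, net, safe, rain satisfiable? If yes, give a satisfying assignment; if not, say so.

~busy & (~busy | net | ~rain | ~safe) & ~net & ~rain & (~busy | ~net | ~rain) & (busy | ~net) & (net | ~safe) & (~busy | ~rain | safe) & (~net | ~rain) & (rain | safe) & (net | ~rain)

Unsatisfiable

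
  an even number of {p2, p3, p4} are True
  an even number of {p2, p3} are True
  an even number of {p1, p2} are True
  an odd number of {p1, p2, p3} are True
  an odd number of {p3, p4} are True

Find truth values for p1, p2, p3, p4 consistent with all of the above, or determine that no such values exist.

p1: True; p2: True; p3: True; p4: False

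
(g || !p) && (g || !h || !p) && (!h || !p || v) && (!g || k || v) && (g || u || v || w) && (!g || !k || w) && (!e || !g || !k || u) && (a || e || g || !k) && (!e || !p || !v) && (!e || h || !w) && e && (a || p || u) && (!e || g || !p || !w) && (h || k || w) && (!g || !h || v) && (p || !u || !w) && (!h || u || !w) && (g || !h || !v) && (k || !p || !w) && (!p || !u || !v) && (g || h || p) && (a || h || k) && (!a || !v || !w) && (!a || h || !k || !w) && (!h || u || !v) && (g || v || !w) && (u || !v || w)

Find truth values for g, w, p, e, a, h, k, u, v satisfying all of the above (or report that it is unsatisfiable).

g = True; w = False; p = False; e = True; a = True; h = True; k = False; u = True; v = True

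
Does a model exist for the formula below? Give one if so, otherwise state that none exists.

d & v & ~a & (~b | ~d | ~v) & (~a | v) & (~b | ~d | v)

Unit clause (d) forces d = True.
Unit clause (v) forces v = True.
Unit clause (~a) forces a = False.
In (~b | ~d | ~v) only ~b is left, so b = False.
Check each clause:
  (d): d holds.
  (v): v holds.
  (~a): ~a holds.
  (~b | ~d | ~v): ~b holds.
  (~a | v): ~a holds.
  (~b | ~d | v): ~b holds.
All clauses satisfied.

a = False, d = True, v = True, b = False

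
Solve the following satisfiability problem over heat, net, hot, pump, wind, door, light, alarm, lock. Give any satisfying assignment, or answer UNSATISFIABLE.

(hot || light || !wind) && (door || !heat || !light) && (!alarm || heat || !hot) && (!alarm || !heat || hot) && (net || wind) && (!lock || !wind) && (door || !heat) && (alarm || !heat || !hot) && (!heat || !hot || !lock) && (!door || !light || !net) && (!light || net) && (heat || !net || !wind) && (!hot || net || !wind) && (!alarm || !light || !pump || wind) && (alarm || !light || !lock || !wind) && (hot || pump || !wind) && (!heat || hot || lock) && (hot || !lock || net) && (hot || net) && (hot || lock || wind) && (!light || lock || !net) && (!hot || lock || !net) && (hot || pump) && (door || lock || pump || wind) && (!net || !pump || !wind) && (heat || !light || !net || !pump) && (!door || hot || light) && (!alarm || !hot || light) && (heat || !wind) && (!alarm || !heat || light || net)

Set heat = False.
  then (heat || !wind) forces wind = False.
  then (net || wind) forces net = True.
Set hot = True.
  then (!alarm || heat || !hot) forces alarm = False.
  then (!hot || lock || !net) forces lock = True.
Set pump = False.
Set door = False.
Set light = False.
All clauses satisfied.

heat: False; net: True; hot: True; pump: False; wind: False; door: False; light: False; alarm: False; lock: True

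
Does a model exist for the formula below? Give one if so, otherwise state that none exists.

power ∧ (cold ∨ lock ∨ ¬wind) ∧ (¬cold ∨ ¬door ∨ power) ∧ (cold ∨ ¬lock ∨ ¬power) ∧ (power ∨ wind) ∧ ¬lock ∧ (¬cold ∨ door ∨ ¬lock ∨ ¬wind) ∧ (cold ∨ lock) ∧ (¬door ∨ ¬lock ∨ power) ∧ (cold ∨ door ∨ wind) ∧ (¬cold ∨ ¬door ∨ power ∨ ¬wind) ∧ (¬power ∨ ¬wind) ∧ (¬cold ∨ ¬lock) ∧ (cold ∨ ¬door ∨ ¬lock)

power=T; wind=F; door=F; cold=T; lock=F

Unit clause (power) forces power = True.
Unit clause (¬lock) forces lock = False.
In (cold ∨ lock) only cold is left, so cold = True.
In (¬power ∨ ¬wind) only ¬wind is left, so wind = False.
Set door = False.
All clauses satisfied.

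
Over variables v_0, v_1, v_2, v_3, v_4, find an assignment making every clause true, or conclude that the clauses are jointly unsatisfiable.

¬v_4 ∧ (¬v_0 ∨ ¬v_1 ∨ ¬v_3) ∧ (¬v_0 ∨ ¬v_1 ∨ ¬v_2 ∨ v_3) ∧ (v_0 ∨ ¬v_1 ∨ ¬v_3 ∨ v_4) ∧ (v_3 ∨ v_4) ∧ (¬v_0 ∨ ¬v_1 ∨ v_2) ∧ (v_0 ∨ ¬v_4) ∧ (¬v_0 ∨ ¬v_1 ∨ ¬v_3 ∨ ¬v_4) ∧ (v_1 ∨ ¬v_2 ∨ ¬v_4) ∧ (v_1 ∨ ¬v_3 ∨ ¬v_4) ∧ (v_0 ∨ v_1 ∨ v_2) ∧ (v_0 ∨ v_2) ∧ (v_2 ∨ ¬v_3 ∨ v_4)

Unit clause (¬v_4) forces v_4 = False.
In (v_3 ∨ v_4) only v_3 is left, so v_3 = True.
In (v_2 ∨ ¬v_3 ∨ v_4) only v_2 is left, so v_2 = True.
Set v_0 = True.
  then (¬v_0 ∨ ¬v_1 ∨ ¬v_3) forces v_1 = False.
All clauses satisfied.

v_0 = True; v_1 = False; v_2 = True; v_3 = True; v_4 = False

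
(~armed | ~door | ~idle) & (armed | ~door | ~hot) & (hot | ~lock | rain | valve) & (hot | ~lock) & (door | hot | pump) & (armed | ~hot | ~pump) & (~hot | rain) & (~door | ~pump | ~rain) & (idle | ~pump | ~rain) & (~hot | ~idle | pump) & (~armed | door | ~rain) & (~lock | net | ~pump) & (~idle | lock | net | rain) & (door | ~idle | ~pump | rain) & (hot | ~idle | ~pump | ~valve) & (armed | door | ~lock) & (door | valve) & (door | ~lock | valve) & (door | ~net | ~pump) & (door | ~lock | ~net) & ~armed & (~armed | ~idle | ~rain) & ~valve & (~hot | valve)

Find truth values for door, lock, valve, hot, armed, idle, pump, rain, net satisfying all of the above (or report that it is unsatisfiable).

door = True, lock = False, valve = False, hot = False, armed = False, idle = True, pump = False, rain = False, net = True

Unit clause (~armed) forces armed = False.
Unit clause (~valve) forces valve = False.
In (~hot | valve) only ~hot is left, so hot = False.
In (hot | ~lock) only ~lock is left, so lock = False.
In (door | valve) only door is left, so door = True.
Set idle = True.
Set pump = False.
Set rain = False.
  then (~idle | lock | net | rain) forces net = True.
All clauses satisfied.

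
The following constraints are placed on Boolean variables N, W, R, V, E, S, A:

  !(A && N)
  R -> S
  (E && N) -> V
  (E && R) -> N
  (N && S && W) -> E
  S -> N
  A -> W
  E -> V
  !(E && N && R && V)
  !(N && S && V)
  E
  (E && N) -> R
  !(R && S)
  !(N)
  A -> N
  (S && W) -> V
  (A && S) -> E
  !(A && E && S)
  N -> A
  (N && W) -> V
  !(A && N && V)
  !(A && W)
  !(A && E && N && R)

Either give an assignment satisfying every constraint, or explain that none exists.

Unit clause (!N) forces N = False.
In (N || !S) only !S is left, so S = False.
Unit clause (E) forces E = True.
In (!A || N) only !A is left, so A = False.
In (!E || N || !R) only !R is left, so R = False.
In (!E || V) only V is left, so V = True.
Set W = False.
All clauses satisfied.

N = False, W = False, R = False, V = True, E = True, S = False, A = False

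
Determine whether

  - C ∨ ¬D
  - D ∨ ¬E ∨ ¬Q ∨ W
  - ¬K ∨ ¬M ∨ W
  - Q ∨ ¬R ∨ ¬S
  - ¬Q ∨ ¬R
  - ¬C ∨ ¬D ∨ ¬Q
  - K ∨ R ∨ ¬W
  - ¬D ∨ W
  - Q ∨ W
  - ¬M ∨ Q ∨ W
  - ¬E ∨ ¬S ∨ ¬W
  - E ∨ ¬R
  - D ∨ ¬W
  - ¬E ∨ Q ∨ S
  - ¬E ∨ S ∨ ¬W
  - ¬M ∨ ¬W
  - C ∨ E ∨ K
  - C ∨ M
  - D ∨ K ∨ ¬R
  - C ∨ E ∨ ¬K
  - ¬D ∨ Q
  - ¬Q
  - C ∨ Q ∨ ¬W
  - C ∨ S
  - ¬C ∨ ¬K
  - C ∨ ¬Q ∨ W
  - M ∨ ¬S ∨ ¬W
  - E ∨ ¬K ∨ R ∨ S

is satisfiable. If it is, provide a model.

The formula is unsatisfiable.

Case Q = True:
  Clause (¬Q) is falsified — contradiction.
Case Q = False:
  (Q ∨ W) forces W = True.
  (D ∨ ¬W) forces D = True.
  Clause (¬D ∨ Q) is falsified — contradiction.
Both cases fail, so the formula is unsatisfiable.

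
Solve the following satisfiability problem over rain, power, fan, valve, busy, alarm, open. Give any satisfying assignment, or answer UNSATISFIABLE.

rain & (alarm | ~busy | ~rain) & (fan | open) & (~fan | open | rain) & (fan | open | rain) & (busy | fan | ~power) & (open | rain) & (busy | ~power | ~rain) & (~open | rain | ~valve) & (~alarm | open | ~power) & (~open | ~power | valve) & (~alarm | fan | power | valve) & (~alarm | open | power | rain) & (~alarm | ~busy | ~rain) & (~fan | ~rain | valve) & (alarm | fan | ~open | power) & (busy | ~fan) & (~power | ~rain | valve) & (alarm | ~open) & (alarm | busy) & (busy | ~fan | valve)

rain = True, power = False, fan = False, valve = True, busy = False, alarm = True, open = True

Unit clause (rain) forces rain = True.
Try power = True:
  (busy | ~power | ~rain) forces busy = True.
  (alarm | ~busy | ~rain) forces alarm = True.
  clause (~alarm | ~busy | ~rain) is falsified — backtrack.
So power = False.
Set fan = False.
  then (fan | open) forces open = True.
  then (alarm | fan | ~open | power) forces alarm = True.
  then (~alarm | fan | power | valve) forces valve = True.
  then (~alarm | ~busy | ~rain) forces busy = False.
All clauses satisfied.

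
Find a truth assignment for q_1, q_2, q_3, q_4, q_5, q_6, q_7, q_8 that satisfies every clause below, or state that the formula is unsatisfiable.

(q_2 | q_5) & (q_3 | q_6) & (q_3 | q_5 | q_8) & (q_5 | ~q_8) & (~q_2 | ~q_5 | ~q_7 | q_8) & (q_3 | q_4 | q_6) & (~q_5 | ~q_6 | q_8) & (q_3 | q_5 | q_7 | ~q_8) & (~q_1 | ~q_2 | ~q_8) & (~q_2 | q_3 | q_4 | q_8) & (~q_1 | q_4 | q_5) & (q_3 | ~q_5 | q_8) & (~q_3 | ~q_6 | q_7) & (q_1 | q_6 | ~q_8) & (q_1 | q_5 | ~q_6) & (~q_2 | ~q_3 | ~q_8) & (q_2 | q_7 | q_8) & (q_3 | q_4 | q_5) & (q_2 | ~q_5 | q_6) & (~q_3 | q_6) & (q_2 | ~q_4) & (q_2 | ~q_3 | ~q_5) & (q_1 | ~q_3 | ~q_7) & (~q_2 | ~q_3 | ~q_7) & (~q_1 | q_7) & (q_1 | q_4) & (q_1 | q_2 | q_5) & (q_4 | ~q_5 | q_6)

q_1 = False; q_2 = True; q_3 = False; q_4 = True; q_5 = True; q_6 = True; q_7 = False; q_8 = True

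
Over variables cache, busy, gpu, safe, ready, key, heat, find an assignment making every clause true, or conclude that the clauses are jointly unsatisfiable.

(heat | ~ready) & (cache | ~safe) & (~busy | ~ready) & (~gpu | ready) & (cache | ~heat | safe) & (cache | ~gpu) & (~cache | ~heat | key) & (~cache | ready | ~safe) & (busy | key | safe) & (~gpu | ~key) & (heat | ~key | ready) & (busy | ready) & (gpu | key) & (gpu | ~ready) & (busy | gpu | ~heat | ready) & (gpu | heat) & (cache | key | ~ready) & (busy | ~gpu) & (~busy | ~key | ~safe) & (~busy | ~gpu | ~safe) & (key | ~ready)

cache = True, busy = True, gpu = False, safe = False, ready = False, key = True, heat = True

Try cache = False:
  (cache | ~safe) forces safe = False.
  (cache | ~heat | safe) forces heat = False.
  (heat | ~ready) forces ready = False.
  (~gpu | ready) forces gpu = False.
  clause (gpu | heat) is falsified — backtrack.
So cache = True.
Try busy = False:
  (busy | ready) forces ready = True.
  (heat | ~ready) forces heat = True.
  (~cache | ~heat | key) forces key = True.
  (~gpu | ~key) forces gpu = False.
  clause (gpu | ~ready) is falsified — backtrack.
So busy = True.
  then (~busy | ~ready) forces ready = False.
  then (~gpu | ready) forces gpu = False.
  then (~cache | ready | ~safe) forces safe = False.
  then (gpu | key) forces key = True.
  then (gpu | heat) forces heat = True.
All clauses satisfied.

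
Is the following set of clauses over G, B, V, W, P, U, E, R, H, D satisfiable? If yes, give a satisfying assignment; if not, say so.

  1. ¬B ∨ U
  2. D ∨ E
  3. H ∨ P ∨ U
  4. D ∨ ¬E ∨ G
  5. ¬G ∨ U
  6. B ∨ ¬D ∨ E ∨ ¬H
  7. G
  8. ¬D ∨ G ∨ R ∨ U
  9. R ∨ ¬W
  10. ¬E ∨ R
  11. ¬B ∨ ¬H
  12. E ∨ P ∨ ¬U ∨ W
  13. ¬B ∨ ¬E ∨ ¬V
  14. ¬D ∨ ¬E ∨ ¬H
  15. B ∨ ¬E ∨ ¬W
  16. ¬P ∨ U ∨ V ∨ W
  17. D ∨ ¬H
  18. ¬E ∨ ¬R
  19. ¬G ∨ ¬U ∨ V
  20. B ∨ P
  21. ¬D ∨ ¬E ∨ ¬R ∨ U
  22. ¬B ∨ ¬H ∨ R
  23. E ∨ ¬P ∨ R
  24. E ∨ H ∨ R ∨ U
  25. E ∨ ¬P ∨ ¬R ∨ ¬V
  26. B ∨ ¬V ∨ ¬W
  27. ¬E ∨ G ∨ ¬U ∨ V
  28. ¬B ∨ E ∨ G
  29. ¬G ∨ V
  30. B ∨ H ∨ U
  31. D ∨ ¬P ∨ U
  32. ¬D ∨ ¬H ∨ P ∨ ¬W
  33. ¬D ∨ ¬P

Unit clause (G) forces G = True.
In (¬G ∨ V) only V is left, so V = True.
In (¬G ∨ U) only U is left, so U = True.
Set B = True.
  then (¬B ∨ ¬H) forces H = False.
  then (¬B ∨ ¬E ∨ ¬V) forces E = False.
  then (D ∨ E) forces D = True.
  then (¬D ∨ ¬P) forces P = False.
  then (E ∨ P ∨ ¬U ∨ W) forces W = True.
  then (R ∨ ¬W) forces R = True.
All clauses satisfied.

G = True, B = True, V = True, W = True, P = False, U = True, E = False, R = True, H = False, D = True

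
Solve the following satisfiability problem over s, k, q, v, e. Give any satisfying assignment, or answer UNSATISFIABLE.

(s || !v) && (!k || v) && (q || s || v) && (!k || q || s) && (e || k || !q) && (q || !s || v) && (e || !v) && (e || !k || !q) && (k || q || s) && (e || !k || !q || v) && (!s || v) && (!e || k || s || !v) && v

Unit clause (v) forces v = True.
In (s || !v) only s is left, so s = True.
In (e || !v) only e is left, so e = True.
Set k = True.
Set q = True.
All clauses satisfied.

s = True, k = True, q = True, v = True, e = True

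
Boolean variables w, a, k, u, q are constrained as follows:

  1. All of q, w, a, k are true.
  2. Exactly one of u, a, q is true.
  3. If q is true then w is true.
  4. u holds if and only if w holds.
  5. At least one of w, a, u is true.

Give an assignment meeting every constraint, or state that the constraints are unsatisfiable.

Case a = True:
  (1) forces q = True.
  Constraint (2) is violated (a=T, q=T) — contradiction.
Case a = False:
  Constraint (1) is violated (a=F) — contradiction.
Both cases fail — unsatisfiable.

No satisfying assignment exists.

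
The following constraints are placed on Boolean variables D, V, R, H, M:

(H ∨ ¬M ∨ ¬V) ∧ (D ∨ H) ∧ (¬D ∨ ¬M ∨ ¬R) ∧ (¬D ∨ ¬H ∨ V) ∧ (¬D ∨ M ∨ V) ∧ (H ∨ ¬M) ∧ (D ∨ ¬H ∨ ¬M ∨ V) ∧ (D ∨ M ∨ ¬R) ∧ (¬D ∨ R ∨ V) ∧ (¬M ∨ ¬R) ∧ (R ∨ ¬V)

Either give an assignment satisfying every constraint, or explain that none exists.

Set D = True.
Try V = False:
  (¬D ∨ ¬H ∨ V) forces H = False.
  (¬D ∨ M ∨ V) forces M = True.
  clause (H ∨ ¬M) is falsified — backtrack.
So V = True.
  then (R ∨ ¬V) forces R = True.
  then (¬D ∨ ¬M ∨ ¬R) forces M = False.
Set H = True.
All clauses satisfied.

D: True, V: True, R: True, H: True, M: False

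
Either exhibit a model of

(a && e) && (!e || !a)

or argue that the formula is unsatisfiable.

Case e = True: the formula simplifies to a && !a.
  a = True: the conjunct !a is False.
  a = False: the conjunct a is False.
Case e = False: the conjunct e is False.
Both cases fail — unsatisfiable.

UNSATISFIABLE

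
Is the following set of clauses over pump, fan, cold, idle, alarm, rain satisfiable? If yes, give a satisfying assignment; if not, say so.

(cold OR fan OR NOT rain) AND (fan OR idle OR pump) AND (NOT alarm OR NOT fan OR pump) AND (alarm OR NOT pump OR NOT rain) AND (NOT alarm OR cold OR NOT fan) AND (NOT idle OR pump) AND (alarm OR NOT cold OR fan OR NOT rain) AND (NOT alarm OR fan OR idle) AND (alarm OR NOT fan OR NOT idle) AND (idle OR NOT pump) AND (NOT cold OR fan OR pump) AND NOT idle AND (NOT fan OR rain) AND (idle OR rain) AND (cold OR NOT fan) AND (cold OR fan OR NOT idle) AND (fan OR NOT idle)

pump: False, fan: True, cold: True, idle: False, alarm: False, rain: True

Unit clause (NOT idle) forces idle = False.
In (idle OR rain) only rain is left, so rain = True.
In (idle OR NOT pump) only NOT pump is left, so pump = False.
In (fan OR idle OR pump) only fan is left, so fan = True.
In (NOT alarm OR NOT fan OR pump) only NOT alarm is left, so alarm = False.
In (cold OR NOT fan) only cold is left, so cold = True.
All clauses satisfied.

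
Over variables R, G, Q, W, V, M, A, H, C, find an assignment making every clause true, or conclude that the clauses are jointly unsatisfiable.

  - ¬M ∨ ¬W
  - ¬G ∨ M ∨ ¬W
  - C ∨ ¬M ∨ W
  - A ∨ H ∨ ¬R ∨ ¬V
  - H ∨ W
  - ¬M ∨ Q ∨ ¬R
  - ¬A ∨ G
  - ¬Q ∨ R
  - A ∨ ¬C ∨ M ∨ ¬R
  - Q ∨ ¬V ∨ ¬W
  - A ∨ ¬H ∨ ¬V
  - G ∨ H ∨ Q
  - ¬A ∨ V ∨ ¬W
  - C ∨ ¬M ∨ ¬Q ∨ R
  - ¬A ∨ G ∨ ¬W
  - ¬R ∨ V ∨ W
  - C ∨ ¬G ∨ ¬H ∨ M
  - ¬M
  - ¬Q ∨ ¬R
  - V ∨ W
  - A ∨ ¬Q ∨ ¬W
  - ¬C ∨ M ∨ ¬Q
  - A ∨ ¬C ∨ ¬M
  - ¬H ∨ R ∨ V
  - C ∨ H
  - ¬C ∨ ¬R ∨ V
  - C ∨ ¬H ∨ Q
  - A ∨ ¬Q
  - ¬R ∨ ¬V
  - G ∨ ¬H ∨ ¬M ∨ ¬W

Unit clause (¬M) forces M = False.
Set R = False.
  then (¬Q ∨ R) forces Q = False.
Try G = False:
  (¬A ∨ G) forces A = False.
  (G ∨ H ∨ Q) forces H = True.
  (A ∨ ¬H ∨ ¬V) forces V = False.
  clause (¬H ∨ R ∨ V) is falsified — backtrack.
So G = True.
  then (¬G ∨ M ∨ ¬W) forces W = False.
  then (H ∨ W) forces H = True.
  then (C ∨ ¬G ∨ ¬H ∨ M) forces C = True.
  then (V ∨ W) forces V = True.
  then (A ∨ ¬H ∨ ¬V) forces A = True.
All clauses satisfied.

R = False; G = True; Q = False; W = False; V = True; M = False; A = True; H = True; C = True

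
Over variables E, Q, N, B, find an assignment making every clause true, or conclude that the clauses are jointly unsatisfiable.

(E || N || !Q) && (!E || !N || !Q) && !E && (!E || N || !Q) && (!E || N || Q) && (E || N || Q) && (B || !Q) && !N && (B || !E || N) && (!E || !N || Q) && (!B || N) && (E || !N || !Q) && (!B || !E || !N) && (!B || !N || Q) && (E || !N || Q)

Unsatisfiable

Case E = True:
  Clause (!E) is falsified — contradiction.
Case E = False:
  (!N) forces N = False.
  (E || N || !Q) forces Q = False.
  Clause (E || N || Q) is falsified — contradiction.
Both cases fail, so the formula is unsatisfiable.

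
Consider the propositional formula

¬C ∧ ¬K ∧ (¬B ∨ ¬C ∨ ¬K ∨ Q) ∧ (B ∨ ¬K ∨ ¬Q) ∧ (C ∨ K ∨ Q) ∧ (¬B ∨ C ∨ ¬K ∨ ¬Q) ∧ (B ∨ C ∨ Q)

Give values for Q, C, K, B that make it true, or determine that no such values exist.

Q: True, C: False, K: False, B: False

Unit clause (¬C) forces C = False.
Unit clause (¬K) forces K = False.
In (C ∨ K ∨ Q) only Q is left, so Q = True.
Set B = False.
Check each clause:
  (¬C): ¬C holds.
  (¬K): ¬K holds.
  (¬B ∨ ¬C ∨ ¬K ∨ Q): ¬B holds.
  (B ∨ ¬K ∨ ¬Q): ¬K holds.
  (C ∨ K ∨ Q): Q holds.
  (¬B ∨ C ∨ ¬K ∨ ¬Q): ¬B holds.
  (B ∨ C ∨ Q): Q holds.
All clauses satisfied.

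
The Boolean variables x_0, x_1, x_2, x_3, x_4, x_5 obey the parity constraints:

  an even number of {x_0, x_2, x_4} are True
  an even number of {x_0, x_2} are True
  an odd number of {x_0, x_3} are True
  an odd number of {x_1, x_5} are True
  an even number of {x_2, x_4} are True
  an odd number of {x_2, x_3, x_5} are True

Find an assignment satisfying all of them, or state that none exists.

x_0 = False; x_1 = True; x_2 = False; x_3 = True; x_4 = False; x_5 = False

{x_0, x_2, x_4}: 0 true → even ✓
{x_0, x_2}: 0 true → even ✓
{x_0, x_3}: 1 true → odd ✓
{x_1, x_5}: 1 true → odd ✓
{x_2, x_4}: 0 true → even ✓
{x_2, x_3, x_5}: 1 true → odd ✓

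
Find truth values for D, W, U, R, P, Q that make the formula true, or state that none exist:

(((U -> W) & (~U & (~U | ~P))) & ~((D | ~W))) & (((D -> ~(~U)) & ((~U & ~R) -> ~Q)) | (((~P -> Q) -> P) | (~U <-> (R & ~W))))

D=F; W=T; U=F; R=T; P=F; Q=F

  ((U -> W) & (~U & (~U | ~P))) & ~((D | ~W)) = True
    (U -> W) & (~U & (~U | ~P)) = True
      U -> W = True
      ~U & (~U | ~P) = True
        ~U = True
        ~U | ~P = True
          ~U = True
          ~P = True
    ~((D | ~W)) = True
      D | ~W = False
        ~W = False
  ((D -> ~(~U)) & ((~U & ~R) -> ~Q)) | (((~P -> Q) -> P) | (~U <-> (R & ~W))) = True
    (D -> ~(~U)) & ((~U & ~R) -> ~Q) = True
      D -> ~(~U) = True
        ~(~U) = False
          ~U = True
      (~U & ~R) -> ~Q = True
        ~U & ~R = False
          ~U = True
          ~R = False
        ~Q = True
    ((~P -> Q) -> P) | (~U <-> (R & ~W)) = True
      (~P -> Q) -> P = True
        ~P -> Q = False
          ~P = True
      ~U <-> (R & ~W) = False
        ~U = True
        R & ~W = False
          ~W = False
Both conjuncts True, so the formula holds.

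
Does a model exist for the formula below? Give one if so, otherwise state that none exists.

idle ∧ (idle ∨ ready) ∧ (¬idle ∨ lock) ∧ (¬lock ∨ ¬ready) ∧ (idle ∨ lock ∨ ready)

lock = True, ready = False, idle = True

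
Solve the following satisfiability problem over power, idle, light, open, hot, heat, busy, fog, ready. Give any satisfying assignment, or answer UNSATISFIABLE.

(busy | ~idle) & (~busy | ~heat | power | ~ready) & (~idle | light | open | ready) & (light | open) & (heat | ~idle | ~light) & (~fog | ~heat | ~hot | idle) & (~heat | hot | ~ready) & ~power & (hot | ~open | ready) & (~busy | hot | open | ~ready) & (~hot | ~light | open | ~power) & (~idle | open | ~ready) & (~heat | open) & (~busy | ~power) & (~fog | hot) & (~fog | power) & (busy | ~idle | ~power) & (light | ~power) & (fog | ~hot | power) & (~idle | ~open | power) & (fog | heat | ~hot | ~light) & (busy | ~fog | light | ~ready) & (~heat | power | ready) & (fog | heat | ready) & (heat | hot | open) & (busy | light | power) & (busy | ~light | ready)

power=F; idle=F; light=T; open=T; hot=F; heat=F; busy=F; fog=F; ready=T

Unit clause (~power) forces power = False.
In (~fog | power) only ~fog is left, so fog = False.
In (fog | ~hot | power) only ~hot is left, so hot = False.
Try idle = True:
  (busy | ~idle) forces busy = True.
  (~idle | ~open | power) forces open = False.
  (light | open) forces light = True.
  (heat | ~idle | ~light) forces heat = True.
  clause (~heat | open) is falsified — backtrack.
So idle = False.
Set light = True.
Try open = False:
  (~heat | open) forces heat = False.
  clause (heat | hot | open) is falsified — backtrack.
So open = True.
  then (hot | ~open | ready) forces ready = True.
  then (~heat | hot | ~ready) forces heat = False.
Set busy = False.
All clauses satisfied.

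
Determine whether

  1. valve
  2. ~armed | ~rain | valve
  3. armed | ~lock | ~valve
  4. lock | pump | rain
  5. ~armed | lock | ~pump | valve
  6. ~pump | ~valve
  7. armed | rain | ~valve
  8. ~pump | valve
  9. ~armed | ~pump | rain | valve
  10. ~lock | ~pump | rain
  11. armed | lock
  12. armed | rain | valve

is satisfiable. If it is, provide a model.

Unit clause (valve) forces valve = True.
In (~pump | ~valve) only ~pump is left, so pump = False.
Set armed = True.
Set lock = True.
Set rain = False.
All clauses satisfied.

pump = False, armed = True, valve = True, lock = True, rain = False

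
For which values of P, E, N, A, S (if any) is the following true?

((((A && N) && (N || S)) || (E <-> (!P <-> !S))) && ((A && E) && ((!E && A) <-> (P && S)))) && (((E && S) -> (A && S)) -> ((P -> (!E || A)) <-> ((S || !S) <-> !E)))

Case E = True: the formula simplifies to ((((A && N) && (N || S)) || (!P <-> !S)) && (A && !((P && S)))) && ((S -> (A && S)) -> ((P -> A) <-> !((S || !S)))).
  A = True: simplifies to (((N && (N || S)) || (!P <-> !S)) && !((P && S))) && ((S -> S) -> !((S || !S))).
    S = True: the conjunct (S -> S) -> !((S || !S)) becomes (True -> True) -> !True = False.
    S = False: the conjunct (S -> S) -> !((S || !S)) becomes (False -> False) -> !True = False.
  A = False: the conjunct A is False.
Case E = False: the conjunct E is False.
Both cases fail — unsatisfiable.

Unsatisfiable — no assignment works.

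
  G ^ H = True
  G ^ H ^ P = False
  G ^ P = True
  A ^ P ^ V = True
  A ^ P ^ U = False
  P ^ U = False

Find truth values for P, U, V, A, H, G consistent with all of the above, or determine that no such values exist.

P: True, U: True, V: False, A: False, H: True, G: False

G ^ H = F ^ T = True ✓
G ^ H ^ P = F ^ T ^ T = False ✓
G ^ P = F ^ T = True ✓
A ^ P ^ V = F ^ T ^ F = True ✓
A ^ P ^ U = F ^ T ^ T = False ✓
P ^ U = T ^ T = False ✓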